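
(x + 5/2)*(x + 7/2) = x^2 + 6*x + 35/4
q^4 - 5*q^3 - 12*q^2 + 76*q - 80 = (q - 5)*(q - 2)^2*(q + 4)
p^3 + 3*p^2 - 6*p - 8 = (p - 2)*(p + 1)*(p + 4)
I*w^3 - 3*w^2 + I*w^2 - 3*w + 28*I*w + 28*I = (w - 4*I)*(w + 7*I)*(I*w + I)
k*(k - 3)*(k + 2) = k^3 - k^2 - 6*k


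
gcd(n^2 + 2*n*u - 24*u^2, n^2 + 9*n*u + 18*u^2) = n + 6*u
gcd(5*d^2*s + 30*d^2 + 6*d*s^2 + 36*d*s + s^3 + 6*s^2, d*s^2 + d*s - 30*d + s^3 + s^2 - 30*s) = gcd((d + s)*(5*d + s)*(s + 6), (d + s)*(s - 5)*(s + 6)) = d*s + 6*d + s^2 + 6*s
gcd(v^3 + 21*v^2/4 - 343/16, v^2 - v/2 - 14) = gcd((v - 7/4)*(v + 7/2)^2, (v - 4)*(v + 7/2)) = v + 7/2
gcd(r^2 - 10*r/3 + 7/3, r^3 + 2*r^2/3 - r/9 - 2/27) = 1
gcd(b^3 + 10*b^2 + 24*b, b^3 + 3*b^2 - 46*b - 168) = b^2 + 10*b + 24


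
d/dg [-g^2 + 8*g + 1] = 8 - 2*g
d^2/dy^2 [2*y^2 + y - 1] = 4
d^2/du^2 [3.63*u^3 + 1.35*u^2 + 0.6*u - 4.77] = 21.78*u + 2.7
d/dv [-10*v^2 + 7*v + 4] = 7 - 20*v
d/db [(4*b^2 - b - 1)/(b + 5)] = 4*(b^2 + 10*b - 1)/(b^2 + 10*b + 25)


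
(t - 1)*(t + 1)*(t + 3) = t^3 + 3*t^2 - t - 3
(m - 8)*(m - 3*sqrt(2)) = m^2 - 8*m - 3*sqrt(2)*m + 24*sqrt(2)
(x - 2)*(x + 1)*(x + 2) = x^3 + x^2 - 4*x - 4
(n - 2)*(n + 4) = n^2 + 2*n - 8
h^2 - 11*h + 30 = (h - 6)*(h - 5)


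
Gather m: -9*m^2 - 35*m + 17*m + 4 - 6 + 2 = -9*m^2 - 18*m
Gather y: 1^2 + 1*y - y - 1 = 0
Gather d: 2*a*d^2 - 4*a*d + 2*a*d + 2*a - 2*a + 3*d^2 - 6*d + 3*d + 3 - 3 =d^2*(2*a + 3) + d*(-2*a - 3)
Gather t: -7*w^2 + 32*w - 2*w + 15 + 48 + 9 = -7*w^2 + 30*w + 72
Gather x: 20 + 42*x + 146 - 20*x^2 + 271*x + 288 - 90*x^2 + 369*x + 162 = -110*x^2 + 682*x + 616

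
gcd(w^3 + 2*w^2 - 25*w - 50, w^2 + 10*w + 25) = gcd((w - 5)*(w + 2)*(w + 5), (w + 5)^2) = w + 5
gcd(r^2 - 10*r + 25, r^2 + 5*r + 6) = 1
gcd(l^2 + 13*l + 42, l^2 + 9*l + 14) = l + 7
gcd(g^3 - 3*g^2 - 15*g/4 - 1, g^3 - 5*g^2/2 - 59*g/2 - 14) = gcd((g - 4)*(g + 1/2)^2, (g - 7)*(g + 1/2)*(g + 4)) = g + 1/2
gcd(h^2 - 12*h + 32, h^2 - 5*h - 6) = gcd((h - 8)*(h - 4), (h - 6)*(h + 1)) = 1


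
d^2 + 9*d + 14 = (d + 2)*(d + 7)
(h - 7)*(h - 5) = h^2 - 12*h + 35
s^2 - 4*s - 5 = (s - 5)*(s + 1)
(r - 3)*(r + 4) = r^2 + r - 12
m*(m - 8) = m^2 - 8*m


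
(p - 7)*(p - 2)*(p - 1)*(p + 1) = p^4 - 9*p^3 + 13*p^2 + 9*p - 14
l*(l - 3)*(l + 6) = l^3 + 3*l^2 - 18*l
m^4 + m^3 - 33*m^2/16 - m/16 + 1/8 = (m - 1)*(m - 1/4)*(m + 1/4)*(m + 2)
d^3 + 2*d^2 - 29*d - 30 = (d - 5)*(d + 1)*(d + 6)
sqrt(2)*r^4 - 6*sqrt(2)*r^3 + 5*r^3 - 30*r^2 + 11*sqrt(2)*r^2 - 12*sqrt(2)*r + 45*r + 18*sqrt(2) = (r - 3)^2*(r + 2*sqrt(2))*(sqrt(2)*r + 1)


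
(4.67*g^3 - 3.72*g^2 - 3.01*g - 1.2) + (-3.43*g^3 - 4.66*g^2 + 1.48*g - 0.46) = 1.24*g^3 - 8.38*g^2 - 1.53*g - 1.66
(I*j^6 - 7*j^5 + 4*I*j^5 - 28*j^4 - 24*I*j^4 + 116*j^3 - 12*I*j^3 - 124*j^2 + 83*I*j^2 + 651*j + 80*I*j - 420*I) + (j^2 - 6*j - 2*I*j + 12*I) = I*j^6 - 7*j^5 + 4*I*j^5 - 28*j^4 - 24*I*j^4 + 116*j^3 - 12*I*j^3 - 123*j^2 + 83*I*j^2 + 645*j + 78*I*j - 408*I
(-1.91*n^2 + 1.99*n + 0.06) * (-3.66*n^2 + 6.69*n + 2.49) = 6.9906*n^4 - 20.0613*n^3 + 8.3376*n^2 + 5.3565*n + 0.1494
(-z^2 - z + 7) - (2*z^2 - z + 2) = 5 - 3*z^2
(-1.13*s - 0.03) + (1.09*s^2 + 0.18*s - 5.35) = 1.09*s^2 - 0.95*s - 5.38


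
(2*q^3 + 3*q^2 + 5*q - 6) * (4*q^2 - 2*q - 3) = 8*q^5 + 8*q^4 + 8*q^3 - 43*q^2 - 3*q + 18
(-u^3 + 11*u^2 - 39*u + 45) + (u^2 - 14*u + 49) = -u^3 + 12*u^2 - 53*u + 94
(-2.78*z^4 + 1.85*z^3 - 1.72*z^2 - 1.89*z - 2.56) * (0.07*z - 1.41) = -0.1946*z^5 + 4.0493*z^4 - 2.7289*z^3 + 2.2929*z^2 + 2.4857*z + 3.6096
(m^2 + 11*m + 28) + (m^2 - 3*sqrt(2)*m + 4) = 2*m^2 - 3*sqrt(2)*m + 11*m + 32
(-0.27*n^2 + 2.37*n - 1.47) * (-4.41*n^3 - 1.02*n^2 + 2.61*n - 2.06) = 1.1907*n^5 - 10.1763*n^4 + 3.3606*n^3 + 8.2413*n^2 - 8.7189*n + 3.0282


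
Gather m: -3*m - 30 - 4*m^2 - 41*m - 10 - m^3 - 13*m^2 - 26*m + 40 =-m^3 - 17*m^2 - 70*m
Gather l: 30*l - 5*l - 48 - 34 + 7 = 25*l - 75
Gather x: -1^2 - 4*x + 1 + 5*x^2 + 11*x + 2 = 5*x^2 + 7*x + 2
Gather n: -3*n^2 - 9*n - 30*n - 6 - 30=-3*n^2 - 39*n - 36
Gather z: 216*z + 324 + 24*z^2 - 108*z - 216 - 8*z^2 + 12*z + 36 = 16*z^2 + 120*z + 144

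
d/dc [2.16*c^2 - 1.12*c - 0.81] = 4.32*c - 1.12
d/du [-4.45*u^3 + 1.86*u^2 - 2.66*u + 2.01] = -13.35*u^2 + 3.72*u - 2.66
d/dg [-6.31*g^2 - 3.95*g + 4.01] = -12.62*g - 3.95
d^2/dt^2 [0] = 0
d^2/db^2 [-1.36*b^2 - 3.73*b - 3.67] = -2.72000000000000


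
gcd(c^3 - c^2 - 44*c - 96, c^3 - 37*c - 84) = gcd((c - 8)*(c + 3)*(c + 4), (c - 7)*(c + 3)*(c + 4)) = c^2 + 7*c + 12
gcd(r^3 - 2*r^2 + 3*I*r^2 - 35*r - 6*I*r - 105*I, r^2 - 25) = r + 5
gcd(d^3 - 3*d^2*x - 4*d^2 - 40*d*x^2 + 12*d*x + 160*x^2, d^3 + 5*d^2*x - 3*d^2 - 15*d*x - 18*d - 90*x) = d + 5*x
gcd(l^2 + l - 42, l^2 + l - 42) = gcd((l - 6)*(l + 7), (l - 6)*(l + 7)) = l^2 + l - 42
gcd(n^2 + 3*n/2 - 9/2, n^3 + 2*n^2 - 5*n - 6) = n + 3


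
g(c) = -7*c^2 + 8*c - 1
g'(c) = 8 - 14*c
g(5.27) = -153.25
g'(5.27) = -65.78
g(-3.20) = -98.28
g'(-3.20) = 52.80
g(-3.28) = -102.55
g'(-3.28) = 53.92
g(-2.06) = -47.19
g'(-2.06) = 36.84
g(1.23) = -1.75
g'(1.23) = -9.22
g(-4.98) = -214.44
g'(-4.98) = 77.72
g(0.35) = 0.94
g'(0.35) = 3.10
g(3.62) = -63.77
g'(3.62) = -42.68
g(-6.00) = -301.00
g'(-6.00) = 92.00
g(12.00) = -913.00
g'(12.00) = -160.00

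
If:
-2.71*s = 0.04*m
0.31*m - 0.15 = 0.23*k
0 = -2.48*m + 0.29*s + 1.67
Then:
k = 0.25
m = 0.67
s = -0.01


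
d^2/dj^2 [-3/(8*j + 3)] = -384/(8*j + 3)^3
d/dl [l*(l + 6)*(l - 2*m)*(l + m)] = 4*l^3 - 3*l^2*m + 18*l^2 - 4*l*m^2 - 12*l*m - 12*m^2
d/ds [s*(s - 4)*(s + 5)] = 3*s^2 + 2*s - 20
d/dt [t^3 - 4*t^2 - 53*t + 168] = 3*t^2 - 8*t - 53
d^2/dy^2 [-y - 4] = 0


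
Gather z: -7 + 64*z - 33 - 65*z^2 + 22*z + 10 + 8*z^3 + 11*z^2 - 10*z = 8*z^3 - 54*z^2 + 76*z - 30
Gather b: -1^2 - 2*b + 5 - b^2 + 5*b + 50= -b^2 + 3*b + 54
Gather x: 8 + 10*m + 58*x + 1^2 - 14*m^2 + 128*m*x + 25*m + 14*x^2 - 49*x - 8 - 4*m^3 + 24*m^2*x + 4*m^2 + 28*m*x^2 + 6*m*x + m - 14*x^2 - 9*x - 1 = -4*m^3 - 10*m^2 + 28*m*x^2 + 36*m + x*(24*m^2 + 134*m)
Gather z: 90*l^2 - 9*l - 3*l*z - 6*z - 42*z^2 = 90*l^2 - 9*l - 42*z^2 + z*(-3*l - 6)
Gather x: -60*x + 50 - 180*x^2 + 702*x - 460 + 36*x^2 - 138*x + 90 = -144*x^2 + 504*x - 320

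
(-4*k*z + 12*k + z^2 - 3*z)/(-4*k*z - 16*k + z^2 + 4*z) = (z - 3)/(z + 4)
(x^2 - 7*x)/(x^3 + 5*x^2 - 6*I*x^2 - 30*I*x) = (x - 7)/(x^2 + x*(5 - 6*I) - 30*I)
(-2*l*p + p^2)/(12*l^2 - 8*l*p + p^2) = p/(-6*l + p)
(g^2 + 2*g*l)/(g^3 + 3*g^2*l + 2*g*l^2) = 1/(g + l)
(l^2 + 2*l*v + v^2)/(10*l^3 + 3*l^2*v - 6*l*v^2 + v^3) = (l + v)/(10*l^2 - 7*l*v + v^2)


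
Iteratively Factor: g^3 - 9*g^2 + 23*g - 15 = (g - 1)*(g^2 - 8*g + 15) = (g - 3)*(g - 1)*(g - 5)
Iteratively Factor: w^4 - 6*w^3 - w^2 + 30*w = (w - 5)*(w^3 - w^2 - 6*w) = (w - 5)*(w - 3)*(w^2 + 2*w) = (w - 5)*(w - 3)*(w + 2)*(w)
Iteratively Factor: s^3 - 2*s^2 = (s - 2)*(s^2) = s*(s - 2)*(s)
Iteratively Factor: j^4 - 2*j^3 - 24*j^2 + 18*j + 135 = (j - 3)*(j^3 + j^2 - 21*j - 45) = (j - 3)*(j + 3)*(j^2 - 2*j - 15) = (j - 3)*(j + 3)^2*(j - 5)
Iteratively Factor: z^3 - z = (z - 1)*(z^2 + z) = (z - 1)*(z + 1)*(z)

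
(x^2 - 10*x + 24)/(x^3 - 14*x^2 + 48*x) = (x - 4)/(x*(x - 8))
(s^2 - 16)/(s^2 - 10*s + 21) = (s^2 - 16)/(s^2 - 10*s + 21)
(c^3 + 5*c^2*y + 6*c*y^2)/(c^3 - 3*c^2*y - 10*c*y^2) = (-c - 3*y)/(-c + 5*y)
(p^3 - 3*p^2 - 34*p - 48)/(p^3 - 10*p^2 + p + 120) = (p + 2)/(p - 5)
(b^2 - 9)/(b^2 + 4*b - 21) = (b + 3)/(b + 7)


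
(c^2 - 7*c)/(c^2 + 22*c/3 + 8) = 3*c*(c - 7)/(3*c^2 + 22*c + 24)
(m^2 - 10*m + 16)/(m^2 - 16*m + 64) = (m - 2)/(m - 8)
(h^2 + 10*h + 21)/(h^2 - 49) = (h + 3)/(h - 7)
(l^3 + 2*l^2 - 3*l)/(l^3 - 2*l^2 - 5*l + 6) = l*(l + 3)/(l^2 - l - 6)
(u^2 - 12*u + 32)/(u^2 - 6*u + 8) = (u - 8)/(u - 2)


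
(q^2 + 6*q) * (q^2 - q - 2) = q^4 + 5*q^3 - 8*q^2 - 12*q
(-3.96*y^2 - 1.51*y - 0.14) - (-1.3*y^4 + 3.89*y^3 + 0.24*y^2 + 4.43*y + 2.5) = 1.3*y^4 - 3.89*y^3 - 4.2*y^2 - 5.94*y - 2.64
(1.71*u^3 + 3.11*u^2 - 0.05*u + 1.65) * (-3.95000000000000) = -6.7545*u^3 - 12.2845*u^2 + 0.1975*u - 6.5175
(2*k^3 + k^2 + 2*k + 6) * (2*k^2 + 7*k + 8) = 4*k^5 + 16*k^4 + 27*k^3 + 34*k^2 + 58*k + 48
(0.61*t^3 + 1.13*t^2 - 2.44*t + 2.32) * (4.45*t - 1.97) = 2.7145*t^4 + 3.8268*t^3 - 13.0841*t^2 + 15.1308*t - 4.5704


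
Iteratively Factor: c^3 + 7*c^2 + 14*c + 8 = (c + 4)*(c^2 + 3*c + 2) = (c + 1)*(c + 4)*(c + 2)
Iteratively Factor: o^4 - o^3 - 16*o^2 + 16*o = (o + 4)*(o^3 - 5*o^2 + 4*o) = o*(o + 4)*(o^2 - 5*o + 4) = o*(o - 4)*(o + 4)*(o - 1)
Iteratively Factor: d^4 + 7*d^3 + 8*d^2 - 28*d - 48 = (d - 2)*(d^3 + 9*d^2 + 26*d + 24) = (d - 2)*(d + 4)*(d^2 + 5*d + 6) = (d - 2)*(d + 2)*(d + 4)*(d + 3)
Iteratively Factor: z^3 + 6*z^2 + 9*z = (z + 3)*(z^2 + 3*z) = z*(z + 3)*(z + 3)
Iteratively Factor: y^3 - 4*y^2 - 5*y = (y)*(y^2 - 4*y - 5) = y*(y - 5)*(y + 1)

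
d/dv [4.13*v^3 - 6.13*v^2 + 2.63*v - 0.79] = 12.39*v^2 - 12.26*v + 2.63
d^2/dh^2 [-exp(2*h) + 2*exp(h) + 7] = (2 - 4*exp(h))*exp(h)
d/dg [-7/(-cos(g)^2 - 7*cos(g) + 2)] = 7*(2*cos(g) + 7)*sin(g)/(cos(g)^2 + 7*cos(g) - 2)^2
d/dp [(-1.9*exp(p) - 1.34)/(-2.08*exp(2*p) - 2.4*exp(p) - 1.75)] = (-3.952*exp(2*p) - 5.5744*exp(p) + 0.109)*exp(p)/(4.3264*exp(4*p) + 9.984*exp(3*p) + 13.04*exp(2*p) + 8.4*exp(p) + 3.0625)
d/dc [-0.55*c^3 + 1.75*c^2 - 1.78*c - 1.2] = -1.65*c^2 + 3.5*c - 1.78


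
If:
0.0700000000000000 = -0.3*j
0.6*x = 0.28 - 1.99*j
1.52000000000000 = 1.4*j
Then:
No Solution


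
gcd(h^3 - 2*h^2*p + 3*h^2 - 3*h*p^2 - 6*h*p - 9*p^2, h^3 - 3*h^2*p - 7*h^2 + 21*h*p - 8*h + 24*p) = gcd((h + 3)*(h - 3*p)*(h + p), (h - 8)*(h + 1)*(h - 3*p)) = -h + 3*p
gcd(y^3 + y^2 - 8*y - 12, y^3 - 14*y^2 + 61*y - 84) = y - 3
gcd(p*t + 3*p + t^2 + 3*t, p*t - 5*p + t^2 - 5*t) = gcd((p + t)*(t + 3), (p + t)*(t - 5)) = p + t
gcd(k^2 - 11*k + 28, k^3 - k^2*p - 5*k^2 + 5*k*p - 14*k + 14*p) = k - 7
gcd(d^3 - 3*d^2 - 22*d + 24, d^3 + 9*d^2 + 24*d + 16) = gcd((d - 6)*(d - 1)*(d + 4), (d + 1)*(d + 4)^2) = d + 4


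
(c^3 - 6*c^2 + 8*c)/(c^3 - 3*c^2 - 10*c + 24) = c/(c + 3)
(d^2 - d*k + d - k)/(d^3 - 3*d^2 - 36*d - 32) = (d - k)/(d^2 - 4*d - 32)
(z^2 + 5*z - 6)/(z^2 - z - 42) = (z - 1)/(z - 7)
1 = 1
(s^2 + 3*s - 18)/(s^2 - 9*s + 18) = (s + 6)/(s - 6)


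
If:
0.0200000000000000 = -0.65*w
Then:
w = -0.03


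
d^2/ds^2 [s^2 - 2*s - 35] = 2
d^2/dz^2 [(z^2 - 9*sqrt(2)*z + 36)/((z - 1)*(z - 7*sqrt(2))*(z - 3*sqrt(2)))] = 2*(z^6 - 27*sqrt(2)*z^5 - 3*sqrt(2)*z^4 + 630*z^4 - 3881*sqrt(2)*z^3 + 68*z^3 - 288*sqrt(2)*z^2 + 26118*z^2 - 45306*sqrt(2)*z + 1080*z - 756*sqrt(2) + 63396)/(z^9 - 30*sqrt(2)*z^8 - 3*z^8 + 90*sqrt(2)*z^7 + 729*z^7 - 4610*sqrt(2)*z^6 - 2179*z^6 + 13590*sqrt(2)*z^5 + 32670*z^5 - 66480*sqrt(2)*z^4 - 92202*z^4 + 165564*z^3 + 163280*sqrt(2)*z^3 - 252756*z^2 - 158760*sqrt(2)*z^2 + 52920*sqrt(2)*z + 222264*z - 74088)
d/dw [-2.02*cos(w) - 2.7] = 2.02*sin(w)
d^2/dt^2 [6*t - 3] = 0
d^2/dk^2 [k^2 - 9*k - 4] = 2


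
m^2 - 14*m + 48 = (m - 8)*(m - 6)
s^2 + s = s*(s + 1)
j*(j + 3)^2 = j^3 + 6*j^2 + 9*j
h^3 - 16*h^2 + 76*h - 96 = (h - 8)*(h - 6)*(h - 2)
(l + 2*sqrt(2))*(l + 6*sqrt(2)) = l^2 + 8*sqrt(2)*l + 24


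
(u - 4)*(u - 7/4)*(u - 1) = u^3 - 27*u^2/4 + 51*u/4 - 7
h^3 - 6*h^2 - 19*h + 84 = (h - 7)*(h - 3)*(h + 4)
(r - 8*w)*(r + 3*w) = r^2 - 5*r*w - 24*w^2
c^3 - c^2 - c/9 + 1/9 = (c - 1)*(c - 1/3)*(c + 1/3)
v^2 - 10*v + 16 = (v - 8)*(v - 2)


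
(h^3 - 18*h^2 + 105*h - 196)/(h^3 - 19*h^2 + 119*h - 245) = (h - 4)/(h - 5)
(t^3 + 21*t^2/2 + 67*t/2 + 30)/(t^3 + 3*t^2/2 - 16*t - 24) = (t + 5)/(t - 4)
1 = 1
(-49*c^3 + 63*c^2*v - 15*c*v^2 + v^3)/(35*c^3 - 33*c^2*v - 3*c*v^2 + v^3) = (-7*c + v)/(5*c + v)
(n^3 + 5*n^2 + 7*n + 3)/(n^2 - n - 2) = (n^2 + 4*n + 3)/(n - 2)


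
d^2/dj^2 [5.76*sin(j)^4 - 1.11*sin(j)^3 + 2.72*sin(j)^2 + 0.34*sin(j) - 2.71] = -92.16*sin(j)^4 + 9.99*sin(j)^3 + 58.24*sin(j)^2 - 7.0*sin(j) + 5.44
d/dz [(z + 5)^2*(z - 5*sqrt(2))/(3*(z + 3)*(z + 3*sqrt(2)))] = (z + 5)*((-z + 5*sqrt(2))*(z + 3)*(z + 5) + (-z + 5*sqrt(2))*(z + 5)*(z + 3*sqrt(2)) + (z + 3)*(z + 3*sqrt(2))*(3*z - 10*sqrt(2) + 5))/(3*(z + 3)^2*(z + 3*sqrt(2))^2)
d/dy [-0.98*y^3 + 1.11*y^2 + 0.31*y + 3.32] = -2.94*y^2 + 2.22*y + 0.31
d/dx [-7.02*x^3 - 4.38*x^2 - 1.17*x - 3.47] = -21.06*x^2 - 8.76*x - 1.17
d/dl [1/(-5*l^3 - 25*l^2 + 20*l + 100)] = (3*l^2 + 10*l - 4)/(5*(l^3 + 5*l^2 - 4*l - 20)^2)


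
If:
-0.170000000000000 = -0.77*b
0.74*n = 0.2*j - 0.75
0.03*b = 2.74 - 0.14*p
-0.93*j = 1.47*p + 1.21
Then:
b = 0.22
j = -32.16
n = -9.71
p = 19.52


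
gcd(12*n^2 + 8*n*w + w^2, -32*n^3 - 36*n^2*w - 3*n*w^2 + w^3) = 1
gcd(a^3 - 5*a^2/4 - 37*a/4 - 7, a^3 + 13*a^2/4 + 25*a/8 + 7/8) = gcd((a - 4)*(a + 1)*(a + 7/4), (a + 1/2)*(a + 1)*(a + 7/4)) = a^2 + 11*a/4 + 7/4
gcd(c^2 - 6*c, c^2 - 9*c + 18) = c - 6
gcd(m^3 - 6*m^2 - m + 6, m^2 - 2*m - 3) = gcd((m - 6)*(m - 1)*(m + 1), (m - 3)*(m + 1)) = m + 1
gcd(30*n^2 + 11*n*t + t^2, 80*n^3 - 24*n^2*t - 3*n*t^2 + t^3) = 5*n + t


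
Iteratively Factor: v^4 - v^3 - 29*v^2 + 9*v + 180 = (v - 3)*(v^3 + 2*v^2 - 23*v - 60) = (v - 3)*(v + 4)*(v^2 - 2*v - 15) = (v - 3)*(v + 3)*(v + 4)*(v - 5)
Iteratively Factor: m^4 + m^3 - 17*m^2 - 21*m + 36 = (m - 4)*(m^3 + 5*m^2 + 3*m - 9) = (m - 4)*(m + 3)*(m^2 + 2*m - 3) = (m - 4)*(m + 3)^2*(m - 1)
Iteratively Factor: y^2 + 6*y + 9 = (y + 3)*(y + 3)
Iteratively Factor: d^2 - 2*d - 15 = (d - 5)*(d + 3)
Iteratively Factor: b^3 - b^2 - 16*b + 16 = (b + 4)*(b^2 - 5*b + 4) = (b - 1)*(b + 4)*(b - 4)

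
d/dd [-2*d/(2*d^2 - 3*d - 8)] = 4*(d^2 + 4)/(4*d^4 - 12*d^3 - 23*d^2 + 48*d + 64)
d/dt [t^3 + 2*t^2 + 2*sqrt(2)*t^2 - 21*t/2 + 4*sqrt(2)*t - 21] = 3*t^2 + 4*t + 4*sqrt(2)*t - 21/2 + 4*sqrt(2)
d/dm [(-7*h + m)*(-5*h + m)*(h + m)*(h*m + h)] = h*(35*h^3 + 46*h^2*m + 23*h^2 - 33*h*m^2 - 22*h*m + 4*m^3 + 3*m^2)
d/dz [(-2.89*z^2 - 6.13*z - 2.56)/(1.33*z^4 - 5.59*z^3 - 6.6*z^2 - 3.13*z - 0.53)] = (7.6874*z^5 + 8.3036*z^4 - 54.9142*z^3 - 74.3435*z^2 - 30.7286*z - 4.7639)/(1.7689*z^8 - 14.8694*z^7 + 13.6921*z^6 + 65.4622*z^5 + 77.1436*z^4 + 47.2414*z^3 + 16.7929*z^2 + 3.3178*z + 0.2809)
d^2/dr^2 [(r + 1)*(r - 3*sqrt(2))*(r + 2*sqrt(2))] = 6*r - 2*sqrt(2) + 2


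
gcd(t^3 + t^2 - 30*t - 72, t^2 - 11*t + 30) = t - 6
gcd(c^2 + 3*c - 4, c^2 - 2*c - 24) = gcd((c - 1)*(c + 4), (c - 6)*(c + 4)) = c + 4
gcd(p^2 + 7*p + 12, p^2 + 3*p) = p + 3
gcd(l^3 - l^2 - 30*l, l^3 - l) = l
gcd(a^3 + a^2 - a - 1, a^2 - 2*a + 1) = a - 1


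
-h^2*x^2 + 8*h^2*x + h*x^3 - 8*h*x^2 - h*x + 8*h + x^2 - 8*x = (-h + x)*(x - 8)*(h*x + 1)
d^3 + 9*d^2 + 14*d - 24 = (d - 1)*(d + 4)*(d + 6)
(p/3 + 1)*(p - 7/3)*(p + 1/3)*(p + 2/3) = p^4/3 + 5*p^3/9 - 55*p^2/27 - 185*p/81 - 14/27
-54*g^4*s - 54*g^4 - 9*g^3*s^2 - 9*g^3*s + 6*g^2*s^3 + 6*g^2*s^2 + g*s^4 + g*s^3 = (-3*g + s)*(3*g + s)*(6*g + s)*(g*s + g)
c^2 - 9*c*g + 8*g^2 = (c - 8*g)*(c - g)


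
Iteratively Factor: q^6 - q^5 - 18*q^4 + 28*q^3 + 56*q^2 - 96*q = (q - 2)*(q^5 + q^4 - 16*q^3 - 4*q^2 + 48*q) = (q - 2)^2*(q^4 + 3*q^3 - 10*q^2 - 24*q) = (q - 2)^2*(q + 4)*(q^3 - q^2 - 6*q) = (q - 2)^2*(q + 2)*(q + 4)*(q^2 - 3*q) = q*(q - 2)^2*(q + 2)*(q + 4)*(q - 3)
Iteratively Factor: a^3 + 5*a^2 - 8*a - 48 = (a + 4)*(a^2 + a - 12) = (a - 3)*(a + 4)*(a + 4)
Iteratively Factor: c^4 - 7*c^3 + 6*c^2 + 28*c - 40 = (c - 2)*(c^3 - 5*c^2 - 4*c + 20) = (c - 2)^2*(c^2 - 3*c - 10) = (c - 5)*(c - 2)^2*(c + 2)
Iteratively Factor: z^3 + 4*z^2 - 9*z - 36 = (z + 3)*(z^2 + z - 12) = (z - 3)*(z + 3)*(z + 4)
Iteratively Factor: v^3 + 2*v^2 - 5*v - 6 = (v + 3)*(v^2 - v - 2) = (v + 1)*(v + 3)*(v - 2)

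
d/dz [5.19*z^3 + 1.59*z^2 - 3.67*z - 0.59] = 15.57*z^2 + 3.18*z - 3.67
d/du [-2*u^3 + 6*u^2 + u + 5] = -6*u^2 + 12*u + 1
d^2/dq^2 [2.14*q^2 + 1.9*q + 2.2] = 4.28000000000000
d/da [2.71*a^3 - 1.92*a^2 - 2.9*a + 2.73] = 8.13*a^2 - 3.84*a - 2.9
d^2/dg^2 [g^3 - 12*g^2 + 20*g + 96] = 6*g - 24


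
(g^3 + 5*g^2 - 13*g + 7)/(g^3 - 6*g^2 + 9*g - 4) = (g + 7)/(g - 4)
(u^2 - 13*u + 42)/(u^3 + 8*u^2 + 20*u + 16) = (u^2 - 13*u + 42)/(u^3 + 8*u^2 + 20*u + 16)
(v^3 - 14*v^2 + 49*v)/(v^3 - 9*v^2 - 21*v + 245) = v/(v + 5)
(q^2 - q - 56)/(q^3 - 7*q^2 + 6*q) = (q^2 - q - 56)/(q*(q^2 - 7*q + 6))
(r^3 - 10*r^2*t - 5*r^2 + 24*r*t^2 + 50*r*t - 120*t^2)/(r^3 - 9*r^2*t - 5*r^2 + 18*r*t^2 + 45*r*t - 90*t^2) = (r - 4*t)/(r - 3*t)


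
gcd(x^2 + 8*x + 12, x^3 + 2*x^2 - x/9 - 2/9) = x + 2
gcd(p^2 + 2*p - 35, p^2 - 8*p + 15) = p - 5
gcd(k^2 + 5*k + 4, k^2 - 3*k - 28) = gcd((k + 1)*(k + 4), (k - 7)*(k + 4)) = k + 4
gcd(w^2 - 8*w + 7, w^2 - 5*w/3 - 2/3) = 1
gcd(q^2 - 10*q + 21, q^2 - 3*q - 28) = q - 7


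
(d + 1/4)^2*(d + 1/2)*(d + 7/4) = d^4 + 11*d^3/4 + 33*d^2/16 + 37*d/64 + 7/128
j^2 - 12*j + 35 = (j - 7)*(j - 5)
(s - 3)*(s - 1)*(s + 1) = s^3 - 3*s^2 - s + 3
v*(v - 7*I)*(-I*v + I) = -I*v^3 - 7*v^2 + I*v^2 + 7*v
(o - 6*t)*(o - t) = o^2 - 7*o*t + 6*t^2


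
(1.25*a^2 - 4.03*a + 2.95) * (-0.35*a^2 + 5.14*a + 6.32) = -0.4375*a^4 + 7.8355*a^3 - 13.8467*a^2 - 10.3066*a + 18.644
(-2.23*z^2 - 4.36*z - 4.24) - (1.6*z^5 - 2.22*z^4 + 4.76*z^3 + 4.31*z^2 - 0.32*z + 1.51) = -1.6*z^5 + 2.22*z^4 - 4.76*z^3 - 6.54*z^2 - 4.04*z - 5.75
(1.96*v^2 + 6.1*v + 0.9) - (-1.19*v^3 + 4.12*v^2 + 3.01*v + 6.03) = 1.19*v^3 - 2.16*v^2 + 3.09*v - 5.13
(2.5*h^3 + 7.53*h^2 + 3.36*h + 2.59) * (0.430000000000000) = 1.075*h^3 + 3.2379*h^2 + 1.4448*h + 1.1137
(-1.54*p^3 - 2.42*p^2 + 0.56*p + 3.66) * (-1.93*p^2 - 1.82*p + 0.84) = 2.9722*p^5 + 7.4734*p^4 + 2.03*p^3 - 10.1158*p^2 - 6.1908*p + 3.0744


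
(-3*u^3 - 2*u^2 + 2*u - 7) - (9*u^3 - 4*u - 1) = -12*u^3 - 2*u^2 + 6*u - 6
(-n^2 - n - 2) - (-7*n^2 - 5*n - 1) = 6*n^2 + 4*n - 1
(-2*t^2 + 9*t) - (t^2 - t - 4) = -3*t^2 + 10*t + 4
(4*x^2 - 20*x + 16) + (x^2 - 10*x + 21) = 5*x^2 - 30*x + 37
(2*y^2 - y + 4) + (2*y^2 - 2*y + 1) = 4*y^2 - 3*y + 5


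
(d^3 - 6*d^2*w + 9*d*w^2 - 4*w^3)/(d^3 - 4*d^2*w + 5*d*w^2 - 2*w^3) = (-d + 4*w)/(-d + 2*w)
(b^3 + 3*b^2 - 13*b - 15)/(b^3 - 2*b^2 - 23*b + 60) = (b + 1)/(b - 4)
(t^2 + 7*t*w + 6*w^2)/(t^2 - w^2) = (t + 6*w)/(t - w)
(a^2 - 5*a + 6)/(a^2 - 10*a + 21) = (a - 2)/(a - 7)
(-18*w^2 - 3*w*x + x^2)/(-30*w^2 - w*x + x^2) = (3*w + x)/(5*w + x)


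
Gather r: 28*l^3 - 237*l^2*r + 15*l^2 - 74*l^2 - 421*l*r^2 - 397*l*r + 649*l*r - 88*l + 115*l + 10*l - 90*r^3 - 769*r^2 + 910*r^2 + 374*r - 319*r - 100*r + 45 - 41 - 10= 28*l^3 - 59*l^2 + 37*l - 90*r^3 + r^2*(141 - 421*l) + r*(-237*l^2 + 252*l - 45) - 6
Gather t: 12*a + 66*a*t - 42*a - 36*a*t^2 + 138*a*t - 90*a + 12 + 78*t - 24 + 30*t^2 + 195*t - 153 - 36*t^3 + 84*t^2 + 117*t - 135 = -120*a - 36*t^3 + t^2*(114 - 36*a) + t*(204*a + 390) - 300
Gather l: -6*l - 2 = -6*l - 2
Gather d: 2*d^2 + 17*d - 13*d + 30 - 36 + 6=2*d^2 + 4*d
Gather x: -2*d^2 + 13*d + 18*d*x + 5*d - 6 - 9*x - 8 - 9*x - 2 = -2*d^2 + 18*d + x*(18*d - 18) - 16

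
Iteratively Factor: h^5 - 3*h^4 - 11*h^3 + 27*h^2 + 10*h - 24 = (h + 1)*(h^4 - 4*h^3 - 7*h^2 + 34*h - 24) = (h - 4)*(h + 1)*(h^3 - 7*h + 6) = (h - 4)*(h - 1)*(h + 1)*(h^2 + h - 6) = (h - 4)*(h - 1)*(h + 1)*(h + 3)*(h - 2)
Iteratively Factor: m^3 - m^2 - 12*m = (m + 3)*(m^2 - 4*m) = (m - 4)*(m + 3)*(m)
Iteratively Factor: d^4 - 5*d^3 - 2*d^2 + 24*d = (d - 3)*(d^3 - 2*d^2 - 8*d) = (d - 4)*(d - 3)*(d^2 + 2*d) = (d - 4)*(d - 3)*(d + 2)*(d)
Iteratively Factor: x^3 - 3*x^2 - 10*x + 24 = (x - 4)*(x^2 + x - 6) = (x - 4)*(x - 2)*(x + 3)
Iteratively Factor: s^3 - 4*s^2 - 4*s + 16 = (s - 4)*(s^2 - 4) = (s - 4)*(s - 2)*(s + 2)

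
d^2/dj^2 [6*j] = 0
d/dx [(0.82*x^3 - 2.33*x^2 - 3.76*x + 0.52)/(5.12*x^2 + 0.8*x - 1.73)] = (4.1984*x^4 + 1.312*x^3 + 13.1314*x^2 + 2.737*x + 6.0888)/(26.2144*x^4 + 8.192*x^3 - 17.0752*x^2 - 2.768*x + 2.9929)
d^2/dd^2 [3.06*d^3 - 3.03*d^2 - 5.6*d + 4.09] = 18.36*d - 6.06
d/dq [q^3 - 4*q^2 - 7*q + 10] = 3*q^2 - 8*q - 7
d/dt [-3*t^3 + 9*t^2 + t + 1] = -9*t^2 + 18*t + 1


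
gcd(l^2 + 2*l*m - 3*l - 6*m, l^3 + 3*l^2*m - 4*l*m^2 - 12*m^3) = l + 2*m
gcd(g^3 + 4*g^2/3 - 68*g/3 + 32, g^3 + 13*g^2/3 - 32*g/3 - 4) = g^2 + 4*g - 12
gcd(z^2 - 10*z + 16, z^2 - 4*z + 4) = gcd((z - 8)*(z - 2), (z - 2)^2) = z - 2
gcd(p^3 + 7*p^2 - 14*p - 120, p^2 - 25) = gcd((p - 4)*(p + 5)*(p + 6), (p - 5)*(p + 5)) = p + 5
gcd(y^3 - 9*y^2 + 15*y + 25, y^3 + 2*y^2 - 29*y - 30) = y^2 - 4*y - 5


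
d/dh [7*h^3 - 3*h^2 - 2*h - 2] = 21*h^2 - 6*h - 2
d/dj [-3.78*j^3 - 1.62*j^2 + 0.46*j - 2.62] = -11.34*j^2 - 3.24*j + 0.46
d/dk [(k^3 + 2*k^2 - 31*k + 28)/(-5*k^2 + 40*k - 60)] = (-k^4 + 16*k^3 - 51*k^2 + 8*k + 148)/(5*(k^4 - 16*k^3 + 88*k^2 - 192*k + 144))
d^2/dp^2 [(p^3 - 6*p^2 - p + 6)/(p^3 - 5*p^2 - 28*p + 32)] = 2*(-p^3 + 78*p^2 - 408*p + 1376)/(p^6 - 12*p^5 - 48*p^4 + 704*p^3 + 1536*p^2 - 12288*p - 32768)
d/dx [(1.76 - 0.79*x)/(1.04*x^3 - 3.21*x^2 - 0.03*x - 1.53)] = (1.6432*x^3 - 8.0271*x^2 + 11.2992*x + 1.2615)/(1.0816*x^6 - 6.6768*x^5 + 10.2417*x^4 - 2.9898*x^3 + 9.8235*x^2 + 0.0918*x + 2.3409)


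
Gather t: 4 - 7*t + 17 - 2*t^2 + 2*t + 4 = -2*t^2 - 5*t + 25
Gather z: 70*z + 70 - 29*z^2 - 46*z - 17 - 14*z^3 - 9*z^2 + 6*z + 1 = -14*z^3 - 38*z^2 + 30*z + 54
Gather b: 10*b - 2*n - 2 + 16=10*b - 2*n + 14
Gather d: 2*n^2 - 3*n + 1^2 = 2*n^2 - 3*n + 1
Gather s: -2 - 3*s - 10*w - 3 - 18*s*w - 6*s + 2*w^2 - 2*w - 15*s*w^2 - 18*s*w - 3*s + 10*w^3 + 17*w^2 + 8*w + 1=s*(-15*w^2 - 36*w - 12) + 10*w^3 + 19*w^2 - 4*w - 4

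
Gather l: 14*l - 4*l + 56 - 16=10*l + 40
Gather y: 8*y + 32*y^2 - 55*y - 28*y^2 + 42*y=4*y^2 - 5*y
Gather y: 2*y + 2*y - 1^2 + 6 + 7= 4*y + 12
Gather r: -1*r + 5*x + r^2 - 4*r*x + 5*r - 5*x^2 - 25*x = r^2 + r*(4 - 4*x) - 5*x^2 - 20*x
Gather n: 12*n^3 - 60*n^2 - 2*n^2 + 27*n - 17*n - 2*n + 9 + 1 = 12*n^3 - 62*n^2 + 8*n + 10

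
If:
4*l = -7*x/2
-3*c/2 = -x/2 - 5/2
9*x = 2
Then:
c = 47/27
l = -7/36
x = 2/9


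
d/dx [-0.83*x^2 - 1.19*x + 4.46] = -1.66*x - 1.19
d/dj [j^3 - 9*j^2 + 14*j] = 3*j^2 - 18*j + 14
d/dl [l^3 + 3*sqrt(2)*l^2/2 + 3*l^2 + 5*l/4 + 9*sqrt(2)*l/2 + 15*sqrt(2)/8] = 3*l^2 + 3*sqrt(2)*l + 6*l + 5/4 + 9*sqrt(2)/2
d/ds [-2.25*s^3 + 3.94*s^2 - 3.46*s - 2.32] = -6.75*s^2 + 7.88*s - 3.46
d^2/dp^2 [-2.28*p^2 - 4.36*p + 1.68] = -4.56000000000000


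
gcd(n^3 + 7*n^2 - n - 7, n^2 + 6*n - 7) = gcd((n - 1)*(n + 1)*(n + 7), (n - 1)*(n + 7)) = n^2 + 6*n - 7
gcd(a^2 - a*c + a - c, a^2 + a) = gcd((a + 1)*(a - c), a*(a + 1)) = a + 1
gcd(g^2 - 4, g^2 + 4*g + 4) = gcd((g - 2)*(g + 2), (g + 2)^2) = g + 2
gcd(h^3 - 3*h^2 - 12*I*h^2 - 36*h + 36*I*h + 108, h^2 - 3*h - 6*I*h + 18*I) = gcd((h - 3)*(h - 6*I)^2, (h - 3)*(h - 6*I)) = h^2 + h*(-3 - 6*I) + 18*I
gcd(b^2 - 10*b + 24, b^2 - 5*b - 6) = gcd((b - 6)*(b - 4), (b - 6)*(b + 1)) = b - 6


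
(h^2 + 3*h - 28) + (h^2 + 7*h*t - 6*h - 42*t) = 2*h^2 + 7*h*t - 3*h - 42*t - 28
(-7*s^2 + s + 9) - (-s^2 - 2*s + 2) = -6*s^2 + 3*s + 7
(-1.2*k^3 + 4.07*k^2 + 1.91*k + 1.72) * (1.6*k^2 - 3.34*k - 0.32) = -1.92*k^5 + 10.52*k^4 - 10.1538*k^3 - 4.9298*k^2 - 6.356*k - 0.5504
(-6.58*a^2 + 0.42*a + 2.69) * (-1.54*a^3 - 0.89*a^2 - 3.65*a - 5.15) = 10.1332*a^5 + 5.2094*a^4 + 19.5006*a^3 + 29.9599*a^2 - 11.9815*a - 13.8535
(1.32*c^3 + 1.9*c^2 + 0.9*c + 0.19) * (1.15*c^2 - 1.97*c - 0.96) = 1.518*c^5 - 0.4154*c^4 - 3.9752*c^3 - 3.3785*c^2 - 1.2383*c - 0.1824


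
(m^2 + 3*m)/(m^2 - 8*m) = (m + 3)/(m - 8)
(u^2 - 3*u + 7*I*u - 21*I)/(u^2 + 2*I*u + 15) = (u^2 + u*(-3 + 7*I) - 21*I)/(u^2 + 2*I*u + 15)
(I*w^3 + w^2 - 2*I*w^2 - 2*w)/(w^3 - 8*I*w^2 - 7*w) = I*(w - 2)/(w - 7*I)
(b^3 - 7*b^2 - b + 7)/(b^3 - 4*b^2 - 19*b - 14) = (b - 1)/(b + 2)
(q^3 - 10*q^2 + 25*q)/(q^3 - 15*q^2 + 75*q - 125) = q/(q - 5)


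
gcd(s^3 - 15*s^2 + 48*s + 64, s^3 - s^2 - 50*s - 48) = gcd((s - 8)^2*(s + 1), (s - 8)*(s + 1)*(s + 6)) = s^2 - 7*s - 8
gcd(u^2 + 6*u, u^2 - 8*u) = u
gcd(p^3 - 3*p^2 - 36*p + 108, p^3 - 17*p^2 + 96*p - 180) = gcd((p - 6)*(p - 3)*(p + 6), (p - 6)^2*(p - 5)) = p - 6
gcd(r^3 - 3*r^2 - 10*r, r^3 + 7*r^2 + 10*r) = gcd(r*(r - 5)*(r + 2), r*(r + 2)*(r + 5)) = r^2 + 2*r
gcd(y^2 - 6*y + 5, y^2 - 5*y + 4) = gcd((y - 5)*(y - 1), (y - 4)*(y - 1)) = y - 1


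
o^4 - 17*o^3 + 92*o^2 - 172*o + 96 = (o - 8)*(o - 6)*(o - 2)*(o - 1)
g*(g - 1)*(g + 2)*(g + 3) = g^4 + 4*g^3 + g^2 - 6*g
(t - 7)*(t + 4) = t^2 - 3*t - 28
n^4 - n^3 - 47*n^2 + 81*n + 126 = (n - 6)*(n - 3)*(n + 1)*(n + 7)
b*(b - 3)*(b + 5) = b^3 + 2*b^2 - 15*b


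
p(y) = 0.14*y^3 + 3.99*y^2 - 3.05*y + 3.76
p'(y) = 0.42*y^2 + 7.98*y - 3.05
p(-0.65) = 7.39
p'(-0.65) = -8.06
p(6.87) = 216.52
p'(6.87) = 71.60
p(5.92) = 154.59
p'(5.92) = 58.91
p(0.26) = 3.24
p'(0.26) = -0.95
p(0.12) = 3.45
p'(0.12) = -2.09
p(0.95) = 4.58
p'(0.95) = 4.91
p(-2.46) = 33.32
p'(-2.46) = -20.14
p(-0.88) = 9.44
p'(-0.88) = -9.75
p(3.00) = 34.30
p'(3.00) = 24.67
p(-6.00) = 135.46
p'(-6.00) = -35.81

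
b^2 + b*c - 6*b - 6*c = (b - 6)*(b + c)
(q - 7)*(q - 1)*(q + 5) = q^3 - 3*q^2 - 33*q + 35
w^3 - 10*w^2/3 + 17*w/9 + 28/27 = (w - 7/3)*(w - 4/3)*(w + 1/3)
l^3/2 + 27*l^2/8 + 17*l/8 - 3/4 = (l/2 + 1/2)*(l - 1/4)*(l + 6)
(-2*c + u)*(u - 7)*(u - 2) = -2*c*u^2 + 18*c*u - 28*c + u^3 - 9*u^2 + 14*u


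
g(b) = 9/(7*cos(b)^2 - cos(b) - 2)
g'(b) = 9*(14*sin(b)*cos(b) - sin(b))/(7*cos(b)^2 - cos(b) - 2)^2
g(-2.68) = 2.00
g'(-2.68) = 2.67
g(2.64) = 2.11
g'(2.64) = -3.17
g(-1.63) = -4.70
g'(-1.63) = 4.47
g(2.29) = 5.30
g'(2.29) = -24.04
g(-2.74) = 1.86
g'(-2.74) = 2.08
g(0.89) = 62.63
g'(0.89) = 2645.53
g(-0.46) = 3.30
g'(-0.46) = -6.22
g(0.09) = 2.28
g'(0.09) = 0.67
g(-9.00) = 1.91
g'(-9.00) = 2.29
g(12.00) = 4.20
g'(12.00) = -11.40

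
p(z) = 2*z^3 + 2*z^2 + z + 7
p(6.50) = 647.25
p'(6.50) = 280.50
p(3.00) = 82.00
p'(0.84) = 8.59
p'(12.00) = 913.00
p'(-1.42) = 7.42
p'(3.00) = 67.00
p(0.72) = 9.50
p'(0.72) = 6.99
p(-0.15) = 6.89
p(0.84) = 10.44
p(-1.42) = 3.89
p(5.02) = 315.43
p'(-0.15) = 0.54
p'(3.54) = 90.35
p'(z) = 6*z^2 + 4*z + 1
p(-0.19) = 6.87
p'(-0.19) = 0.46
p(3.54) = 124.33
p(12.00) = 3763.00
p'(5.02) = 172.28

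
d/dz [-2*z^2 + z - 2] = 1 - 4*z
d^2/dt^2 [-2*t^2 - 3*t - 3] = -4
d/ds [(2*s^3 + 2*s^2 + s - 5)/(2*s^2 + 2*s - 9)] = (4*s^4 + 8*s^3 - 52*s^2 - 16*s + 1)/(4*s^4 + 8*s^3 - 32*s^2 - 36*s + 81)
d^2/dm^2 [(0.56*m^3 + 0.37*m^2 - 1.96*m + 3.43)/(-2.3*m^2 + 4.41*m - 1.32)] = (1.4210854715202e-14*m^4 - 5.150572*m^3 - 82.569048*m^2 + 167.185116*m - 91.057278)/(12.167*m^6 - 69.9867*m^5 + 155.14029*m^4 - 166.098681*m^3 + 89.037036*m^2 - 23.051952*m + 2.299968)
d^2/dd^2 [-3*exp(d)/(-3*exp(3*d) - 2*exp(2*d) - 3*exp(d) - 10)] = (108*exp(6*d) + 54*exp(5*d) - 96*exp(4*d) - 1188*exp(3*d) - 360*exp(2*d) - 90*exp(d) + 300)*exp(d)/(27*exp(9*d) + 54*exp(8*d) + 117*exp(7*d) + 386*exp(6*d) + 477*exp(5*d) + 714*exp(4*d) + 1287*exp(3*d) + 870*exp(2*d) + 900*exp(d) + 1000)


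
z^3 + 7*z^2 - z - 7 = (z - 1)*(z + 1)*(z + 7)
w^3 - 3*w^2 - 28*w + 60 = (w - 6)*(w - 2)*(w + 5)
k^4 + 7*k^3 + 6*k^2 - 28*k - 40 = (k - 2)*(k + 2)^2*(k + 5)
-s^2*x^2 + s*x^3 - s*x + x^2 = x*(-s + x)*(s*x + 1)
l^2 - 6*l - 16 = (l - 8)*(l + 2)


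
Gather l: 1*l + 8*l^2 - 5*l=8*l^2 - 4*l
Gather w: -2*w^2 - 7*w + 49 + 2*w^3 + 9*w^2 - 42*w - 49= 2*w^3 + 7*w^2 - 49*w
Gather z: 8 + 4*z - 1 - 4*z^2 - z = -4*z^2 + 3*z + 7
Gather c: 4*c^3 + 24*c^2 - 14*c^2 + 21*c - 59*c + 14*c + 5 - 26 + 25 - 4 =4*c^3 + 10*c^2 - 24*c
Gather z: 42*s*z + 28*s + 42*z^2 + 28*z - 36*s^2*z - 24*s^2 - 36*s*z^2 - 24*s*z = -24*s^2 + 28*s + z^2*(42 - 36*s) + z*(-36*s^2 + 18*s + 28)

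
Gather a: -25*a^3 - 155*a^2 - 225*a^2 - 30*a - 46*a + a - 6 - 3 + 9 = -25*a^3 - 380*a^2 - 75*a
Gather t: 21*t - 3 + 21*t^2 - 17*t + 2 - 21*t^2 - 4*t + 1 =0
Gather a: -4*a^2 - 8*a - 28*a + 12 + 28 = -4*a^2 - 36*a + 40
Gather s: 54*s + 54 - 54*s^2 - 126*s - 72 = -54*s^2 - 72*s - 18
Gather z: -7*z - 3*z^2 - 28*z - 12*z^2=-15*z^2 - 35*z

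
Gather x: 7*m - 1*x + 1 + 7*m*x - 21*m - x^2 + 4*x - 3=-14*m - x^2 + x*(7*m + 3) - 2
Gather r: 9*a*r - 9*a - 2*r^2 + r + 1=-9*a - 2*r^2 + r*(9*a + 1) + 1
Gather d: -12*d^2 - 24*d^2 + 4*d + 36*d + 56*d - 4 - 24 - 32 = -36*d^2 + 96*d - 60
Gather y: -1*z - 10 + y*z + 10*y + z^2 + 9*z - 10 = y*(z + 10) + z^2 + 8*z - 20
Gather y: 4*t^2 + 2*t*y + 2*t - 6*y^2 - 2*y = 4*t^2 + 2*t - 6*y^2 + y*(2*t - 2)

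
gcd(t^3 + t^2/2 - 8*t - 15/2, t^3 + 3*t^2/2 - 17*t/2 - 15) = t^2 - t/2 - 15/2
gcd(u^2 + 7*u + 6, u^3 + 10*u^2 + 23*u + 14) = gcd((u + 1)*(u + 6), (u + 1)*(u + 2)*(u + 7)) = u + 1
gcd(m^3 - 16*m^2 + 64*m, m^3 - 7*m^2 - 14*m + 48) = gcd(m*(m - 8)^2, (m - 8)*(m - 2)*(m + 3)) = m - 8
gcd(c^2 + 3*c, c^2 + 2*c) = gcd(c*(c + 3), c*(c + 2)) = c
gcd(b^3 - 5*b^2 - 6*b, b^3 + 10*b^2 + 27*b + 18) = b + 1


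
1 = 1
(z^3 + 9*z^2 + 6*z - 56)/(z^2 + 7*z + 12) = (z^2 + 5*z - 14)/(z + 3)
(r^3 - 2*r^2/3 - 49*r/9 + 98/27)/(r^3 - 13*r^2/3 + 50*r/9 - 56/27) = (3*r + 7)/(3*r - 4)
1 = 1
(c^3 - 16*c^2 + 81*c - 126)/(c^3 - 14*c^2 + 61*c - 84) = (c - 6)/(c - 4)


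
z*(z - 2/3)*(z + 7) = z^3 + 19*z^2/3 - 14*z/3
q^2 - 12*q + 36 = (q - 6)^2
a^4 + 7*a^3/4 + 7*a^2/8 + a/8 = a*(a + 1/4)*(a + 1/2)*(a + 1)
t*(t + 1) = t^2 + t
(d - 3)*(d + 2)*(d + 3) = d^3 + 2*d^2 - 9*d - 18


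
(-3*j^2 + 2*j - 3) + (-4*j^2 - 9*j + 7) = -7*j^2 - 7*j + 4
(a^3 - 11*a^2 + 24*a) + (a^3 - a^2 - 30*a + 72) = 2*a^3 - 12*a^2 - 6*a + 72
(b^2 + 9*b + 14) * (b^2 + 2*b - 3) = b^4 + 11*b^3 + 29*b^2 + b - 42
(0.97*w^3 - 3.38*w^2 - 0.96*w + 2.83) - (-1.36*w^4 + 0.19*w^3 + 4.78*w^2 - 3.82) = 1.36*w^4 + 0.78*w^3 - 8.16*w^2 - 0.96*w + 6.65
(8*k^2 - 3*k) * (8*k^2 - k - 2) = 64*k^4 - 32*k^3 - 13*k^2 + 6*k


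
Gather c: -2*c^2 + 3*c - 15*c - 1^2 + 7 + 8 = -2*c^2 - 12*c + 14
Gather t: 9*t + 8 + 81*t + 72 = 90*t + 80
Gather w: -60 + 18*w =18*w - 60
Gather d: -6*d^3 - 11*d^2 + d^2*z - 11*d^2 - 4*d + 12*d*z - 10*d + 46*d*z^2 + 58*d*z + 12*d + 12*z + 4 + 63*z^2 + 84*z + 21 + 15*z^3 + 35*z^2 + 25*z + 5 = -6*d^3 + d^2*(z - 22) + d*(46*z^2 + 70*z - 2) + 15*z^3 + 98*z^2 + 121*z + 30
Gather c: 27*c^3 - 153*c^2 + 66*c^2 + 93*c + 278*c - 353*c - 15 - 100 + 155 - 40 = 27*c^3 - 87*c^2 + 18*c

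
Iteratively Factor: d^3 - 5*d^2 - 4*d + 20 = (d + 2)*(d^2 - 7*d + 10) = (d - 5)*(d + 2)*(d - 2)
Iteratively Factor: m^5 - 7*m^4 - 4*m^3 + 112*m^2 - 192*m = (m - 3)*(m^4 - 4*m^3 - 16*m^2 + 64*m) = (m - 3)*(m + 4)*(m^3 - 8*m^2 + 16*m) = (m - 4)*(m - 3)*(m + 4)*(m^2 - 4*m) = (m - 4)^2*(m - 3)*(m + 4)*(m)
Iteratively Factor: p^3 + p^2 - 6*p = (p - 2)*(p^2 + 3*p) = (p - 2)*(p + 3)*(p)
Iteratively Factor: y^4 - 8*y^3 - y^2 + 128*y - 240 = (y - 4)*(y^3 - 4*y^2 - 17*y + 60) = (y - 5)*(y - 4)*(y^2 + y - 12) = (y - 5)*(y - 4)*(y + 4)*(y - 3)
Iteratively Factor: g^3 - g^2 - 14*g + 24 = (g - 2)*(g^2 + g - 12) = (g - 3)*(g - 2)*(g + 4)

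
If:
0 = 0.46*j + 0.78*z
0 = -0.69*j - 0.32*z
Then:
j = 0.00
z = 0.00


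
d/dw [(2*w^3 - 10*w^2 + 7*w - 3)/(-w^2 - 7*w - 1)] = (-2*w^4 - 28*w^3 + 71*w^2 + 14*w - 28)/(w^4 + 14*w^3 + 51*w^2 + 14*w + 1)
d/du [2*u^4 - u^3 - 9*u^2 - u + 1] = 8*u^3 - 3*u^2 - 18*u - 1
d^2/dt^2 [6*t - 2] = 0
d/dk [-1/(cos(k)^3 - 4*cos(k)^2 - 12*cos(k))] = (-3*sin(k) + 12*sin(k)/cos(k)^2 + 8*tan(k))/(sin(k)^2 + 4*cos(k) + 11)^2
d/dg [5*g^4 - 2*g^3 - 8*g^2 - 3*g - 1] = 20*g^3 - 6*g^2 - 16*g - 3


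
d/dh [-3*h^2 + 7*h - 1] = 7 - 6*h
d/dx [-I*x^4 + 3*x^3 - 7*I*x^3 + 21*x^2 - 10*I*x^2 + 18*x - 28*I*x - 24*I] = -4*I*x^3 + x^2*(9 - 21*I) + x*(42 - 20*I) + 18 - 28*I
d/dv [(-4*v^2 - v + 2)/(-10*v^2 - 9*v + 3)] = (26*v^2 + 16*v + 15)/(100*v^4 + 180*v^3 + 21*v^2 - 54*v + 9)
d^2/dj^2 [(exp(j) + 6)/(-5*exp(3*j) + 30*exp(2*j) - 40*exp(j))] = 4*(-exp(5*j) - 9*exp(4*j) + 98*exp(3*j) - 252*exp(2*j) + 216*exp(j) - 96)*exp(-j)/(5*(exp(6*j) - 18*exp(5*j) + 132*exp(4*j) - 504*exp(3*j) + 1056*exp(2*j) - 1152*exp(j) + 512))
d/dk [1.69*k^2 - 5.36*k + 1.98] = 3.38*k - 5.36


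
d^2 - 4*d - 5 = (d - 5)*(d + 1)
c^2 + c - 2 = (c - 1)*(c + 2)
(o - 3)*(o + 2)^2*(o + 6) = o^4 + 7*o^3 - 2*o^2 - 60*o - 72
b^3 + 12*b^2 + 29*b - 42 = (b - 1)*(b + 6)*(b + 7)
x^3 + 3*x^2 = x^2*(x + 3)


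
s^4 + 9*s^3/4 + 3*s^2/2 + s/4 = s*(s + 1/4)*(s + 1)^2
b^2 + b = b*(b + 1)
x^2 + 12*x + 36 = (x + 6)^2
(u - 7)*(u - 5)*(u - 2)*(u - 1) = u^4 - 15*u^3 + 73*u^2 - 129*u + 70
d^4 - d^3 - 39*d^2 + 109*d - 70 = (d - 5)*(d - 2)*(d - 1)*(d + 7)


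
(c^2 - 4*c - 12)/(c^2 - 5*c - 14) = (c - 6)/(c - 7)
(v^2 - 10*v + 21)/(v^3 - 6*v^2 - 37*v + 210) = (v - 3)/(v^2 + v - 30)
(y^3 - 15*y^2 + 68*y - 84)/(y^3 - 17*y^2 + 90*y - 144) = (y^2 - 9*y + 14)/(y^2 - 11*y + 24)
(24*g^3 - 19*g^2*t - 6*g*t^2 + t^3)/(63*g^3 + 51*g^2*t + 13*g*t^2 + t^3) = (8*g^2 - 9*g*t + t^2)/(21*g^2 + 10*g*t + t^2)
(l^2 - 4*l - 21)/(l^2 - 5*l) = (l^2 - 4*l - 21)/(l*(l - 5))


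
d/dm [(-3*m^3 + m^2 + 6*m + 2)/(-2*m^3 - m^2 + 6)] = (5*m^4 + 24*m^3 - 36*m^2 + 16*m + 36)/(4*m^6 + 4*m^5 + m^4 - 24*m^3 - 12*m^2 + 36)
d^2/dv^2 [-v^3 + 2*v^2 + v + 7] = 4 - 6*v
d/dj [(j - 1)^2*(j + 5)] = 3*(j - 1)*(j + 3)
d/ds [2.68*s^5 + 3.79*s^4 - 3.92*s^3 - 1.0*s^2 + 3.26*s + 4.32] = 13.4*s^4 + 15.16*s^3 - 11.76*s^2 - 2.0*s + 3.26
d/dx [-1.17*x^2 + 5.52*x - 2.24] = 5.52 - 2.34*x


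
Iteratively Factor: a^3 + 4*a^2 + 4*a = (a + 2)*(a^2 + 2*a) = a*(a + 2)*(a + 2)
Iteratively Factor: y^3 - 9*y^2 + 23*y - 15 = (y - 3)*(y^2 - 6*y + 5) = (y - 3)*(y - 1)*(y - 5)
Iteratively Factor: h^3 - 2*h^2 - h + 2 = (h - 1)*(h^2 - h - 2) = (h - 1)*(h + 1)*(h - 2)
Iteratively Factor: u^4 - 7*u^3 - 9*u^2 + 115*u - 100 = (u + 4)*(u^3 - 11*u^2 + 35*u - 25) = (u - 1)*(u + 4)*(u^2 - 10*u + 25) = (u - 5)*(u - 1)*(u + 4)*(u - 5)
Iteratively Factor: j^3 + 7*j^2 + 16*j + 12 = (j + 2)*(j^2 + 5*j + 6) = (j + 2)*(j + 3)*(j + 2)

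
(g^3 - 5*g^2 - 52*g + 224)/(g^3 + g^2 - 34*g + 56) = (g - 8)/(g - 2)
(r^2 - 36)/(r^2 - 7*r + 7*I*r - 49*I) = (r^2 - 36)/(r^2 + 7*r*(-1 + I) - 49*I)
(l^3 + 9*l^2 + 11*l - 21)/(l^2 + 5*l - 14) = (l^2 + 2*l - 3)/(l - 2)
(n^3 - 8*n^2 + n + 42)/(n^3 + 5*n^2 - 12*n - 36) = (n - 7)/(n + 6)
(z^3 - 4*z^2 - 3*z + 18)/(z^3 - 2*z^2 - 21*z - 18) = (-z^3 + 4*z^2 + 3*z - 18)/(-z^3 + 2*z^2 + 21*z + 18)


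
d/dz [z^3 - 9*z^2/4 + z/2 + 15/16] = 3*z^2 - 9*z/2 + 1/2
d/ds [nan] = 0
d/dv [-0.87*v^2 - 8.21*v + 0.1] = -1.74*v - 8.21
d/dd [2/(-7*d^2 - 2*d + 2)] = 4*(7*d + 1)/(7*d^2 + 2*d - 2)^2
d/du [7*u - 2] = 7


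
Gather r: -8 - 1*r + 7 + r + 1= 0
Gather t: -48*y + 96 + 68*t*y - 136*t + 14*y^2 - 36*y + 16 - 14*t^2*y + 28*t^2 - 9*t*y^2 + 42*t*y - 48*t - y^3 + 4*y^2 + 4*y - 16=t^2*(28 - 14*y) + t*(-9*y^2 + 110*y - 184) - y^3 + 18*y^2 - 80*y + 96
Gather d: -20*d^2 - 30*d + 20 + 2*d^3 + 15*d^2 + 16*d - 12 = 2*d^3 - 5*d^2 - 14*d + 8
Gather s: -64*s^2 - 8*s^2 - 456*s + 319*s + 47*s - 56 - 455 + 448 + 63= -72*s^2 - 90*s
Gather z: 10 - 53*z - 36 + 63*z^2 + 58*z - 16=63*z^2 + 5*z - 42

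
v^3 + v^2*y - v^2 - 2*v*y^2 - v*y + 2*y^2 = (v - 1)*(v - y)*(v + 2*y)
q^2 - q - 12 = (q - 4)*(q + 3)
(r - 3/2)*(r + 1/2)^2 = r^3 - r^2/2 - 5*r/4 - 3/8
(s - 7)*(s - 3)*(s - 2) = s^3 - 12*s^2 + 41*s - 42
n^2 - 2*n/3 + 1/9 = (n - 1/3)^2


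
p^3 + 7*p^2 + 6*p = p*(p + 1)*(p + 6)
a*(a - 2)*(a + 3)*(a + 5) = a^4 + 6*a^3 - a^2 - 30*a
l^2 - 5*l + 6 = (l - 3)*(l - 2)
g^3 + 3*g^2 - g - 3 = (g - 1)*(g + 1)*(g + 3)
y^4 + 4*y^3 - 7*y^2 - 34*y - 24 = (y - 3)*(y + 1)*(y + 2)*(y + 4)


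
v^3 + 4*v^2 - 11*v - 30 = (v - 3)*(v + 2)*(v + 5)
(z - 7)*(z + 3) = z^2 - 4*z - 21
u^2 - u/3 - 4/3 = (u - 4/3)*(u + 1)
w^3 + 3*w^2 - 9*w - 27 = (w - 3)*(w + 3)^2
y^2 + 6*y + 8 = (y + 2)*(y + 4)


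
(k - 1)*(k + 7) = k^2 + 6*k - 7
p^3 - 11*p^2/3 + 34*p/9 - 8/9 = (p - 2)*(p - 4/3)*(p - 1/3)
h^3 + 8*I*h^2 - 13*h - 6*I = (h + I)^2*(h + 6*I)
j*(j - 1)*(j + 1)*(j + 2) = j^4 + 2*j^3 - j^2 - 2*j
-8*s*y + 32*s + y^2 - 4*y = (-8*s + y)*(y - 4)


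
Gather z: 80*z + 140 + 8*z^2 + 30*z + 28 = 8*z^2 + 110*z + 168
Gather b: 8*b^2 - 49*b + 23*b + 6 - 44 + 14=8*b^2 - 26*b - 24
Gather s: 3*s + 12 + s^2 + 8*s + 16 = s^2 + 11*s + 28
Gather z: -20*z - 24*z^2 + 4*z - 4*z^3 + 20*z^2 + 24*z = -4*z^3 - 4*z^2 + 8*z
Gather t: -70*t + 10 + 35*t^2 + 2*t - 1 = 35*t^2 - 68*t + 9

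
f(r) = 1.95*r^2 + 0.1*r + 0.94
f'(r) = 3.9*r + 0.1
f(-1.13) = 3.32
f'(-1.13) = -4.31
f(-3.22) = 20.84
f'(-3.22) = -12.46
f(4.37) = 38.62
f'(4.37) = 17.14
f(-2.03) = 8.77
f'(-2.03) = -7.82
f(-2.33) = 11.29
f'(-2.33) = -8.99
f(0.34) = 1.20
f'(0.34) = 1.43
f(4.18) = 35.43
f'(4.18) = 16.40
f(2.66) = 15.00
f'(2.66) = 10.47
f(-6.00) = 70.54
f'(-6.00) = -23.30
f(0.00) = 0.94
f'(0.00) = 0.10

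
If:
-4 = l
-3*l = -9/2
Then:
No Solution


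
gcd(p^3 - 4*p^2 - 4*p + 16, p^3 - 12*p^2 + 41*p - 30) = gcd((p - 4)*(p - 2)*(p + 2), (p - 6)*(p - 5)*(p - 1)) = 1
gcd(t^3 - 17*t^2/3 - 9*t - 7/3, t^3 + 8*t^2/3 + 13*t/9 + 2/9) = t + 1/3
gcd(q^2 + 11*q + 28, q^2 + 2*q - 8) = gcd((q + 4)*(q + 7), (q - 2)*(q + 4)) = q + 4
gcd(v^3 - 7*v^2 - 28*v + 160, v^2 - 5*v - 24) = v - 8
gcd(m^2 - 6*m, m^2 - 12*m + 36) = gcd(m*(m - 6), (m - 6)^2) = m - 6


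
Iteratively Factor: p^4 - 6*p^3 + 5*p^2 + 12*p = (p - 3)*(p^3 - 3*p^2 - 4*p) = p*(p - 3)*(p^2 - 3*p - 4) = p*(p - 3)*(p + 1)*(p - 4)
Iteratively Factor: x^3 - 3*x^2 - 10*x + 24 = (x - 2)*(x^2 - x - 12) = (x - 2)*(x + 3)*(x - 4)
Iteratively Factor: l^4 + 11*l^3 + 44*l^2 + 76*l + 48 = (l + 4)*(l^3 + 7*l^2 + 16*l + 12) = (l + 3)*(l + 4)*(l^2 + 4*l + 4) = (l + 2)*(l + 3)*(l + 4)*(l + 2)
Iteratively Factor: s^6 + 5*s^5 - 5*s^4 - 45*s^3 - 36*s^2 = (s + 1)*(s^5 + 4*s^4 - 9*s^3 - 36*s^2) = (s - 3)*(s + 1)*(s^4 + 7*s^3 + 12*s^2) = (s - 3)*(s + 1)*(s + 3)*(s^3 + 4*s^2) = s*(s - 3)*(s + 1)*(s + 3)*(s^2 + 4*s) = s*(s - 3)*(s + 1)*(s + 3)*(s + 4)*(s)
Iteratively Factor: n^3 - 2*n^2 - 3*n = (n + 1)*(n^2 - 3*n) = n*(n + 1)*(n - 3)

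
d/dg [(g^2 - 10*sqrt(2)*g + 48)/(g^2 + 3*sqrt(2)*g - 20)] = (13*sqrt(2)*g^2 - 136*g + 56*sqrt(2))/(g^4 + 6*sqrt(2)*g^3 - 22*g^2 - 120*sqrt(2)*g + 400)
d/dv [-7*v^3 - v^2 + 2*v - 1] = -21*v^2 - 2*v + 2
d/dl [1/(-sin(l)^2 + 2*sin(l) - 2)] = 2*(sin(l) - 1)*cos(l)/(sin(l)^2 - 2*sin(l) + 2)^2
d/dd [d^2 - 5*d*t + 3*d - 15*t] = 2*d - 5*t + 3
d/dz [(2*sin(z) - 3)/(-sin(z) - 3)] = -9*cos(z)/(sin(z) + 3)^2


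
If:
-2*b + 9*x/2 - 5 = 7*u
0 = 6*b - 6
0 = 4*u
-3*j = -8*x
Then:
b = 1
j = 112/27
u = 0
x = 14/9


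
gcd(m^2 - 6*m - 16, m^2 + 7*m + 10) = m + 2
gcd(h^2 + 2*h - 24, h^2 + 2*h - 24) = h^2 + 2*h - 24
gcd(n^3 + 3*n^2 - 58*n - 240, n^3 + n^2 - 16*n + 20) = n + 5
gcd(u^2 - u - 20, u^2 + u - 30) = u - 5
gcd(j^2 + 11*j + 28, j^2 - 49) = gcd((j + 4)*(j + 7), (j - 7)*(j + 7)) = j + 7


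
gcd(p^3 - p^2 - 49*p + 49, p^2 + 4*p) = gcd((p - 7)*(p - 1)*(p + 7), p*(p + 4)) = 1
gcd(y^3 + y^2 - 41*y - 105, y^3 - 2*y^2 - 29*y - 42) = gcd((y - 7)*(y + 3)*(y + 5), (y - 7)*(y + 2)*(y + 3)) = y^2 - 4*y - 21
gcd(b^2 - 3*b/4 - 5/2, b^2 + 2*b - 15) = 1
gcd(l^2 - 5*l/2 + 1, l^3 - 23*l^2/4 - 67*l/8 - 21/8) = 1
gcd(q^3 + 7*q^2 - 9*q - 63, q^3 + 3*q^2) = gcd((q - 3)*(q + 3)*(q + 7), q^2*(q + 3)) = q + 3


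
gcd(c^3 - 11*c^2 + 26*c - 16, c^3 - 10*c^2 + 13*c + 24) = c - 8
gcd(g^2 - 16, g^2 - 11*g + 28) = g - 4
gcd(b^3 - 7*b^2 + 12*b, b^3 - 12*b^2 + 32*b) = b^2 - 4*b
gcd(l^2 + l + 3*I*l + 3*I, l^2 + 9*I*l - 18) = l + 3*I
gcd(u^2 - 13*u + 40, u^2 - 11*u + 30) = u - 5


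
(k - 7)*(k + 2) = k^2 - 5*k - 14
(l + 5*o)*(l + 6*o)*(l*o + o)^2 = l^4*o^2 + 11*l^3*o^3 + 2*l^3*o^2 + 30*l^2*o^4 + 22*l^2*o^3 + l^2*o^2 + 60*l*o^4 + 11*l*o^3 + 30*o^4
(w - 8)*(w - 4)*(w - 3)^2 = w^4 - 18*w^3 + 113*w^2 - 300*w + 288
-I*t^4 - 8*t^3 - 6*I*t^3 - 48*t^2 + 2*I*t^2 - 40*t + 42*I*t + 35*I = (t + 5)*(t - 7*I)*(t - I)*(-I*t - I)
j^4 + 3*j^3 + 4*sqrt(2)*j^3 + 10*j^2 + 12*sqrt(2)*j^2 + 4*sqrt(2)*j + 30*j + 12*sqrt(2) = (j + 3)*(j + sqrt(2))^2*(j + 2*sqrt(2))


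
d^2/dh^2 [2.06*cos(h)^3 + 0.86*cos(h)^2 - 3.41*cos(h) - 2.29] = 1.865*cos(h) - 1.72*cos(2*h) - 4.635*cos(3*h)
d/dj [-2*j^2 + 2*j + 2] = 2 - 4*j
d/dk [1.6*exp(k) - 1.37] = 1.6*exp(k)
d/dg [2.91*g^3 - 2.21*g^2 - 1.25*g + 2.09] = 8.73*g^2 - 4.42*g - 1.25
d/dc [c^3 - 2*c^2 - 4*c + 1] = 3*c^2 - 4*c - 4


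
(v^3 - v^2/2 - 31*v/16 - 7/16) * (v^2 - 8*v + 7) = v^5 - 17*v^4/2 + 145*v^3/16 + 185*v^2/16 - 161*v/16 - 49/16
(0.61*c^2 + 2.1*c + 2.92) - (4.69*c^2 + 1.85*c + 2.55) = -4.08*c^2 + 0.25*c + 0.37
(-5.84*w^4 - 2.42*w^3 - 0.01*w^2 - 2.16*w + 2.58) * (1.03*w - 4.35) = -6.0152*w^5 + 22.9114*w^4 + 10.5167*w^3 - 2.1813*w^2 + 12.0534*w - 11.223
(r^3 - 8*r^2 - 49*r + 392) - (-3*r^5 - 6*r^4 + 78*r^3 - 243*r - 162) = 3*r^5 + 6*r^4 - 77*r^3 - 8*r^2 + 194*r + 554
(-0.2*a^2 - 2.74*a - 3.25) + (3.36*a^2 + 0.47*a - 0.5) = 3.16*a^2 - 2.27*a - 3.75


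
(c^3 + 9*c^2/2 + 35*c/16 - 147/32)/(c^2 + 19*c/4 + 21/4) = (8*c^2 + 22*c - 21)/(8*(c + 3))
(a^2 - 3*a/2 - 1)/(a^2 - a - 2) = (a + 1/2)/(a + 1)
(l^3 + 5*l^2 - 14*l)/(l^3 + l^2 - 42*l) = (l - 2)/(l - 6)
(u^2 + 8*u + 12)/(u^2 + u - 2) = (u + 6)/(u - 1)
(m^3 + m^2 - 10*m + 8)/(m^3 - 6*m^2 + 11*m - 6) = (m + 4)/(m - 3)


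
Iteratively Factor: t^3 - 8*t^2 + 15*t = (t)*(t^2 - 8*t + 15) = t*(t - 3)*(t - 5)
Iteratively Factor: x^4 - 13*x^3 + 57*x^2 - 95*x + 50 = (x - 2)*(x^3 - 11*x^2 + 35*x - 25) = (x - 5)*(x - 2)*(x^2 - 6*x + 5) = (x - 5)*(x - 2)*(x - 1)*(x - 5)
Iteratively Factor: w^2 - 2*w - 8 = (w - 4)*(w + 2)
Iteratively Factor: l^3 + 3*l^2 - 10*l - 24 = (l + 4)*(l^2 - l - 6) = (l + 2)*(l + 4)*(l - 3)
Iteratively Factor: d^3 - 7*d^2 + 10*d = (d - 5)*(d^2 - 2*d) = d*(d - 5)*(d - 2)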